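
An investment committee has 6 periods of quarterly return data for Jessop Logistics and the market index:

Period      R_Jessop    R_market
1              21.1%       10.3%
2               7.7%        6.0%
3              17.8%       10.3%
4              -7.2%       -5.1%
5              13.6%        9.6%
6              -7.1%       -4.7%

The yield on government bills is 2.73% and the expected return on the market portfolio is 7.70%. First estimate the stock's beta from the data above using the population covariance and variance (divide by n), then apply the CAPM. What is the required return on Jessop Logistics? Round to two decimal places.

Mean R_i = (21.1 + 7.7 + 17.8 − 7.2 + 13.6 − 7.1) / 6 = 7.6500%
Mean R_m = (10.3 + 6.0 + 10.3 − 5.1 + 9.6 − 4.7) / 6 = 4.4000%
Σ(R_i − R̄_i)(R_m − R̄_m) = 445.5600  ⇒  Cov = 445.5600 / 6 = 74.2600
Σ(R_m − R̄_m)² = 272.2800  ⇒  Var(R_m) = 272.2800 / 6 = 45.3800
β = Cov / Var(R_m) = 74.2600 / 45.3800 = 1.6364
MRP = 7.70% − 2.73% = 4.97%
E(R) = R_f + β × MRP = 2.73% + 1.6364 × 4.97% = 10.86%

10.86%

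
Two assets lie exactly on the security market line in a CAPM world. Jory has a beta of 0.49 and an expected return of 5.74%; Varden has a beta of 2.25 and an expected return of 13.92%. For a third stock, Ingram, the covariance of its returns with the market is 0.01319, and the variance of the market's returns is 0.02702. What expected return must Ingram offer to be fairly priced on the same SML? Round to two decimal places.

MRP = (13.92% − 5.74%) / (2.25 − 0.49) = 4.6477%
R_f = 5.74% − 0.49 × 4.6477% = 3.4626%
β_Ingram = Cov / Var(R_m) = 0.01319 / 0.02702 = 0.4882
E(R_Ingram) = R_f + β × MRP = 3.4626% + 0.4882 × 4.6477% = 5.73%

5.73%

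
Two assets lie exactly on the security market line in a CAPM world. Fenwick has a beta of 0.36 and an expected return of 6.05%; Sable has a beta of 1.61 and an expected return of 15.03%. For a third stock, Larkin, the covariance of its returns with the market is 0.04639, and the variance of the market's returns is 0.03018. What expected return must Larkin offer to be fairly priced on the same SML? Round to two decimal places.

MRP = (15.03% − 6.05%) / (1.61 − 0.36) = 7.1840%
R_f = 6.05% − 0.36 × 7.1840% = 3.4638%
β_Larkin = Cov / Var(R_m) = 0.04639 / 0.03018 = 1.5371
E(R_Larkin) = R_f + β × MRP = 3.4638% + 1.5371 × 7.1840% = 14.51%

14.51%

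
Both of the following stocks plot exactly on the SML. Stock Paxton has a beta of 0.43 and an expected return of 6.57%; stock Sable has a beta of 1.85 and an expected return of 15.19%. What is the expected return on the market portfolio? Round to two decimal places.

Both satisfy E(R) = R_f + β·MRP, so the slope of the SML is
MRP = (15.19% − 6.57%) / (1.85 − 0.43) = 8.62% / 1.42 = 6.0704%
R_f = E(R_Paxton) − β_Paxton·MRP = 6.57% − 0.43 × 6.0704% = 3.9597%
E(R_m) = R_f + MRP = 3.9597% + 6.0704% = 10.03%

10.03%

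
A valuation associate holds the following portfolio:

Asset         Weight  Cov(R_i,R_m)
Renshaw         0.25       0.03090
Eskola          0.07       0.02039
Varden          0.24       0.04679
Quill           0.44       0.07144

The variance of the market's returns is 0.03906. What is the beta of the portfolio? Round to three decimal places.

1.327

β_Renshaw = 0.03090 / 0.03906 = 0.7911
β_Eskola = 0.02039 / 0.03906 = 0.5220
β_Varden = 0.04679 / 0.03906 = 1.1979
β_Quill = 0.07144 / 0.03906 = 1.8290
β_P = Σ w_i β_i = 0.25×0.7911 + 0.07×0.5220 + 0.24×1.1979 + 0.44×1.8290 = 1.3266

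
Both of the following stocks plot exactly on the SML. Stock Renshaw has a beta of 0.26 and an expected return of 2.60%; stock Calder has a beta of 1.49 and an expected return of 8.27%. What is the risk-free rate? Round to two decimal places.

Both satisfy E(R) = R_f + β·MRP, so the slope of the SML is
MRP = (8.27% − 2.60%) / (1.49 − 0.26) = 5.67% / 1.23 = 4.6098%
R_f = E(R_Renshaw) − β_Renshaw·MRP = 2.60% − 0.26 × 4.6098% = 1.4015%

1.40%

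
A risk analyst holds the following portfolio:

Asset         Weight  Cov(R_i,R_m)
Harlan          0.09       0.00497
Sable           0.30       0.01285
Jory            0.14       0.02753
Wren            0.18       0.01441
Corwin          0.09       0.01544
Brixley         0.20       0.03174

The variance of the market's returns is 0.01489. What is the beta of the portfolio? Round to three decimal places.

1.242

β_Harlan = 0.00497 / 0.01489 = 0.3338
β_Sable = 0.01285 / 0.01489 = 0.8630
β_Jory = 0.02753 / 0.01489 = 1.8489
β_Wren = 0.01441 / 0.01489 = 0.9678
β_Corwin = 0.01544 / 0.01489 = 1.0369
β_Brixley = 0.03174 / 0.01489 = 2.1316
β_P = Σ w_i β_i = 0.09×0.3338 + 0.30×0.8630 + 0.14×1.8489 + 0.18×0.9678 + 0.09×1.0369 + 0.20×2.1316 = 1.2416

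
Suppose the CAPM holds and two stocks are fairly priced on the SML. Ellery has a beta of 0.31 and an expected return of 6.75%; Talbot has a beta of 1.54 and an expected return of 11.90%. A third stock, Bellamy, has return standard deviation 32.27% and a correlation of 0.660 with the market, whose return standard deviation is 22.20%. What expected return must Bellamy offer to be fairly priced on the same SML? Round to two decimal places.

MRP = (11.90% − 6.75%) / (1.54 − 0.31) = 4.1870%
R_f = 6.75% − 0.31 × 4.1870% = 5.4520%
β_Bellamy = ρ·σ_i/σ_m = 0.660 × 32.27 / 22.20 = 0.9594
E(R_Bellamy) = R_f + β × MRP = 5.4520% + 0.9594 × 4.1870% = 9.47%

9.47%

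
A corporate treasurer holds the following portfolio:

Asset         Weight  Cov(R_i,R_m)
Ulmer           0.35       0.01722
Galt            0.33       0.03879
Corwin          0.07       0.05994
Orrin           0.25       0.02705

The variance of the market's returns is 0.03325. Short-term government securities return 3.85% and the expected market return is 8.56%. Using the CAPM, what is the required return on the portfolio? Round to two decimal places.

8.07%

β_Ulmer = 0.01722 / 0.03325 = 0.5179
β_Galt = 0.03879 / 0.03325 = 1.1666
β_Corwin = 0.05994 / 0.03325 = 1.8027
β_Orrin = 0.02705 / 0.03325 = 0.8135
β_P = Σ w_i β_i = 0.35×0.5179 + 0.33×1.1666 + 0.07×1.8027 + 0.25×0.8135 = 0.8958
MRP = 8.56% − 3.85% = 4.71%
E(R_P) = R_f + β_P × MRP = 3.85% + 0.8958 × 4.71% = 8.07%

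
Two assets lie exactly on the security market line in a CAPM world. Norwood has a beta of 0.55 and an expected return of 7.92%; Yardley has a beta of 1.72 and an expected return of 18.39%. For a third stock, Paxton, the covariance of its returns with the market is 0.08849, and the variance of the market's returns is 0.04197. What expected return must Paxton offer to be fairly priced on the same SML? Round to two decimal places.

21.87%

MRP = (18.39% − 7.92%) / (1.72 − 0.55) = 8.9487%
R_f = 7.92% − 0.55 × 8.9487% = 2.9982%
β_Paxton = Cov / Var(R_m) = 0.08849 / 0.04197 = 2.1084
E(R_Paxton) = R_f + β × MRP = 2.9982% + 2.1084 × 8.9487% = 21.87%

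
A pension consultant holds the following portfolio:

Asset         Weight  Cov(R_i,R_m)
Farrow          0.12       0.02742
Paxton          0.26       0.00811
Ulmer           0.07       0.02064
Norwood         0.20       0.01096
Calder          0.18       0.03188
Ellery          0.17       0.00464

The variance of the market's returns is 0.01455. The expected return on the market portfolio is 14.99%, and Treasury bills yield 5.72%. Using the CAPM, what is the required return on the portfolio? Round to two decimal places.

β_Farrow = 0.02742 / 0.01455 = 1.8845
β_Paxton = 0.00811 / 0.01455 = 0.5574
β_Ulmer = 0.02064 / 0.01455 = 1.4186
β_Norwood = 0.01096 / 0.01455 = 0.7533
β_Calder = 0.03188 / 0.01455 = 2.1911
β_Ellery = 0.00464 / 0.01455 = 0.3189
β_P = Σ w_i β_i = 0.12×1.8845 + 0.26×0.5574 + 0.07×1.4186 + 0.20×0.7533 + 0.18×2.1911 + 0.17×0.3189 = 1.0696
MRP = 14.99% − 5.72% = 9.27%
E(R_P) = R_f + β_P × MRP = 5.72% + 1.0696 × 9.27% = 15.64%

15.64%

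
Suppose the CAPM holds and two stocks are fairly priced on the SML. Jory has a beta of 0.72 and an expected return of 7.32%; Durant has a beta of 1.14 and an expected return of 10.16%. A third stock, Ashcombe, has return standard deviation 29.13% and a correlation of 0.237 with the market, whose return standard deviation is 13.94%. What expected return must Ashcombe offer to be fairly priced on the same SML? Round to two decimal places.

MRP = (10.16% − 7.32%) / (1.14 − 0.72) = 6.7619%
R_f = 7.32% − 0.72 × 6.7619% = 2.4514%
β_Ashcombe = ρ·σ_i/σ_m = 0.237 × 29.13 / 13.94 = 0.4953
E(R_Ashcombe) = R_f + β × MRP = 2.4514% + 0.4953 × 6.7619% = 5.80%

5.80%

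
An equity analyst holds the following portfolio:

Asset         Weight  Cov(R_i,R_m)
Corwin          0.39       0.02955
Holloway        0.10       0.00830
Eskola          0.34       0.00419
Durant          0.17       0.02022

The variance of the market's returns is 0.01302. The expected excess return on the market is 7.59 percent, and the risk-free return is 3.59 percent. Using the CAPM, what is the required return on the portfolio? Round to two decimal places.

13.63%

β_Corwin = 0.02955 / 0.01302 = 2.2696
β_Holloway = 0.00830 / 0.01302 = 0.6375
β_Eskola = 0.00419 / 0.01302 = 0.3218
β_Durant = 0.02022 / 0.01302 = 1.5530
β_P = Σ w_i β_i = 0.39×2.2696 + 0.10×0.6375 + 0.34×0.3218 + 0.17×1.5530 = 1.3223
E(R_P) = R_f + β_P × MRP = 3.59% + 1.3223 × 7.59% = 13.63%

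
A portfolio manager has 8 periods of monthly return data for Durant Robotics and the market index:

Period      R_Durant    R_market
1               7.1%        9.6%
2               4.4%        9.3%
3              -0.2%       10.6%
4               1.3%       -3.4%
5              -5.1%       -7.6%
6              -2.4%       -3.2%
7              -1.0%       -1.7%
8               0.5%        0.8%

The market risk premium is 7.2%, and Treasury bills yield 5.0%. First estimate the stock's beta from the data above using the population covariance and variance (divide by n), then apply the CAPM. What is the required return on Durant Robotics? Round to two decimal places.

Mean R_i = (7.1 + 4.4 − 0.2 + 1.3 − 5.1 − 2.4 − 1.0 + 0.5) / 8 = 0.5750%
Mean R_m = (9.6 + 9.3 + 10.6 − 3.4 − 7.6 − 3.2 − 1.7 + 0.8) / 8 = 1.8000%
Σ(R_i − R̄_i)(R_m − R̄_m) = 142.8000  ⇒  Cov = 142.8000 / 8 = 17.8500
Σ(R_m − R̄_m)² = 348.1800  ⇒  Var(R_m) = 348.1800 / 8 = 43.5225
β = Cov / Var(R_m) = 17.8500 / 43.5225 = 0.4101
E(R) = R_f + β × MRP = 5.0% + 0.4101 × 7.2% = 7.95%

7.95%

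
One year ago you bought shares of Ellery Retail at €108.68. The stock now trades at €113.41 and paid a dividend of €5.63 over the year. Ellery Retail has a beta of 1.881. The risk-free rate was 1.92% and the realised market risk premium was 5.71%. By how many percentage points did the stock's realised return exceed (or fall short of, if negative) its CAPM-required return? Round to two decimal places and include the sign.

-3.13%

Realised HPR = (P1 + D1 − P0) / P0 = (113.41 + 5.63 − 108.68) / 108.68 = 10.36 / 108.68 = 9.5326%
CAPM required = R_f + β·MRP = 1.92% + 1.881 × 5.71% = 12.66051%
α = realised − required = 9.5326% − 12.66051% = -3.13%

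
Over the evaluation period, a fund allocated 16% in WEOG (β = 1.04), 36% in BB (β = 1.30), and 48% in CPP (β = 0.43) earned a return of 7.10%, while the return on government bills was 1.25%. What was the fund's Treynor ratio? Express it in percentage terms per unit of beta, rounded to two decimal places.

β_P = 0.16×1.04 + 0.36×1.30 + 0.48×0.43 = 0.8408
Treynor = (R_P − R_f) / β_P = (7.10% − 1.25%) / 0.8408 = 5.85% / 0.8408 = 6.96%

6.96%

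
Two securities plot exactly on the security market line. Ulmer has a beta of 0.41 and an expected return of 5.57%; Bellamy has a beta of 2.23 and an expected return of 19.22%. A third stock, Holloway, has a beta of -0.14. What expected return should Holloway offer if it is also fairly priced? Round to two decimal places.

1.45%

MRP (SML slope) = (19.22% − 5.57%) / (2.23 − 0.41) = 13.65% / 1.82 = 7.5000%
R_f (intercept) = 5.57% − 0.41 × 7.5000% = 2.4950%
E(R_Holloway) = R_f + β × MRP = 2.4950% + -0.14 × 7.5000% = 1.45%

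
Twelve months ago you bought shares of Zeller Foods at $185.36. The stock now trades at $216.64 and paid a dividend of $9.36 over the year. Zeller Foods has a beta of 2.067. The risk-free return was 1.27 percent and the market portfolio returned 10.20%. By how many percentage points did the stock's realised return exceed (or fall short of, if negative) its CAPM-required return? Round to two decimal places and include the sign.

Realised HPR = (P1 + D1 − P0) / P0 = (216.64 + 9.36 − 185.36) / 185.36 = 40.64 / 185.36 = 21.9249%
MRP = 10.20% − 1.27% = 8.93%
CAPM required = R_f + β·MRP = 1.27% + 2.067 × 8.93% = 19.72831%
α = realised − required = 21.9249% − 19.72831% = +2.20%

+2.20%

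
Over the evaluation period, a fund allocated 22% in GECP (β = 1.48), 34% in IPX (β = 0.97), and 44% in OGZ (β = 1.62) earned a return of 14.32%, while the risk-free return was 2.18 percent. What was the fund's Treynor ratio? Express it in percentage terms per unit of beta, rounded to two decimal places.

8.87%

β_P = 0.22×1.48 + 0.34×0.97 + 0.44×1.62 = 1.3682
Treynor = (R_P − R_f) / β_P = (14.32% − 2.18%) / 1.3682 = 12.14% / 1.3682 = 8.87%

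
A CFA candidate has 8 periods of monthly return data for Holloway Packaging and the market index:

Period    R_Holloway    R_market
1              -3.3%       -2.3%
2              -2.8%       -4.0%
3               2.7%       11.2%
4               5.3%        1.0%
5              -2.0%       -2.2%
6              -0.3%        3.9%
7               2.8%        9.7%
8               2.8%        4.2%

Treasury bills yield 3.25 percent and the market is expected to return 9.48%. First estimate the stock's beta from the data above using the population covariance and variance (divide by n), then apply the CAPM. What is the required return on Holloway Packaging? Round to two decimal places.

Mean R_i = (-3.3 − 2.8 + 2.7 + 5.3 − 2.0 − 0.3 + 2.8 + 2.8) / 8 = 0.6500%
Mean R_m = (-2.3 − 4.0 + 11.2 + 1.0 − 2.2 + 3.9 + 9.7 + 4.2) / 8 = 2.6875%
Σ(R_i − R̄_i)(R_m − R̄_m) = 82.5050  ⇒  Cov = 82.5050 / 8 = 10.3131
Σ(R_m − R̄_m)² = 221.7288  ⇒  Var(R_m) = 221.7288 / 8 = 27.7161
β = Cov / Var(R_m) = 10.3131 / 27.7161 = 0.3721
MRP = 9.48% − 3.25% = 6.23%
E(R) = R_f + β × MRP = 3.25% + 0.3721 × 6.23% = 5.57%

5.57%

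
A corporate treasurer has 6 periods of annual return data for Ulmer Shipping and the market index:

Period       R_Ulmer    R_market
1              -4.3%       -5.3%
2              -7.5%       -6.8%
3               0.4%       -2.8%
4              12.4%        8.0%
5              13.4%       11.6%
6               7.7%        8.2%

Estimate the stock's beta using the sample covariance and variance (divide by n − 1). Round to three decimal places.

1.071

Mean R_i = (-4.3 − 7.5 + 0.4 + 12.4 + 13.4 + 7.7) / 6 = 3.6833%
Mean R_m = (-5.3 − 6.8 − 2.8 + 8.0 + 11.6 + 8.2) / 6 = 2.1500%
Σ(R_i − R̄_i)(R_m − R̄_m) = 342.9350  ⇒  Cov = 342.9350 / 5 = 68.5870
Σ(R_m − R̄_m)² = 320.2350  ⇒  Var(R_m) = 320.2350 / 5 = 64.0470
β = Cov / Var(R_m) = 68.5870 / 64.0470 = 1.0709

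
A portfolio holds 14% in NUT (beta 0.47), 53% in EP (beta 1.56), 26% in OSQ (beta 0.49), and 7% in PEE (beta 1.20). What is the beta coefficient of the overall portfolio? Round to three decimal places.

1.104

β_P = Σ w_i β_i = 0.14×0.47 + 0.53×1.56 + 0.26×0.49 + 0.07×1.20 = 1.1040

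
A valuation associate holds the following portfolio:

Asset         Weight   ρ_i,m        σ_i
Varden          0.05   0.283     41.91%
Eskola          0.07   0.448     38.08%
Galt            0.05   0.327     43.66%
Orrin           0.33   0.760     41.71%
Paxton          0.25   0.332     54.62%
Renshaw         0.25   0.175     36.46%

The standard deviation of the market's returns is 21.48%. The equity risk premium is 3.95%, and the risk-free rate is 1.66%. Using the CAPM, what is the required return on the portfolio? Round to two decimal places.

5.17%

β_Varden = 0.283 × 41.91% / 21.48% = 0.5522
β_Eskola = 0.448 × 38.08% / 21.48% = 0.7942
β_Galt = 0.327 × 43.66% / 21.48% = 0.6647
β_Orrin = 0.760 × 41.71% / 21.48% = 1.4758
β_Paxton = 0.332 × 54.62% / 21.48% = 0.8442
β_Renshaw = 0.175 × 36.46% / 21.48% = 0.2970
β_P = Σ w_i β_i = 0.05×0.5522 + 0.07×0.7942 + 0.05×0.6647 + 0.33×1.4758 + 0.25×0.8442 + 0.25×0.2970 = 0.8888
E(R_P) = R_f + β_P × MRP = 1.66% + 0.8888 × 3.95% = 5.17%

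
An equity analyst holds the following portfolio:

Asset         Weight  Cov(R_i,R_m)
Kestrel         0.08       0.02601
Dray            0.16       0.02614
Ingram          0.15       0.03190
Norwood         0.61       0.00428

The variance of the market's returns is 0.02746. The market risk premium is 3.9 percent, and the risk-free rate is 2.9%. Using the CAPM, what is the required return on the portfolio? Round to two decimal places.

4.84%

β_Kestrel = 0.02601 / 0.02746 = 0.9472
β_Dray = 0.02614 / 0.02746 = 0.9519
β_Ingram = 0.03190 / 0.02746 = 1.1617
β_Norwood = 0.00428 / 0.02746 = 0.1559
β_P = Σ w_i β_i = 0.08×0.9472 + 0.16×0.9519 + 0.15×1.1617 + 0.61×0.1559 = 0.4974
E(R_P) = R_f + β_P × MRP = 2.9% + 0.4974 × 3.9% = 4.84%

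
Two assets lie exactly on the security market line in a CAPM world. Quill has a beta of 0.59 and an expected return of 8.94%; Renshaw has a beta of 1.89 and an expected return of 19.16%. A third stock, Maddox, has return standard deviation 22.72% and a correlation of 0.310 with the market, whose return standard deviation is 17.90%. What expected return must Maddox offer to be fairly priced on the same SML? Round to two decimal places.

7.40%

MRP = (19.16% − 8.94%) / (1.89 − 0.59) = 7.8615%
R_f = 8.94% − 0.59 × 7.8615% = 4.3017%
β_Maddox = ρ·σ_i/σ_m = 0.310 × 22.72 / 17.90 = 0.3935
E(R_Maddox) = R_f + β × MRP = 4.3017% + 0.3935 × 7.8615% = 7.40%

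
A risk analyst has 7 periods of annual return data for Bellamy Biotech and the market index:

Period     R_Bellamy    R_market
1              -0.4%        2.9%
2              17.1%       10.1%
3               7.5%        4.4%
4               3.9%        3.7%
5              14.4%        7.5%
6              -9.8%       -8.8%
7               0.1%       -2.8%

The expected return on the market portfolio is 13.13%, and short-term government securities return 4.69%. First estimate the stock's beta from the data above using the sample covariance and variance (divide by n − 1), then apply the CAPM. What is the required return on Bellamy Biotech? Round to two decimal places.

Mean R_i = (-0.4 + 17.1 + 7.5 + 3.9 + 14.4 − 9.8 + 0.1) / 7 = 4.6857%
Mean R_m = (2.9 + 10.1 + 4.4 + 3.7 + 7.5 − 8.8 − 2.8) / 7 = 2.4286%
Σ(R_i − R̄_i)(R_m − R̄_m) = 333.2829  ⇒  Cov = 333.2829 / 6 = 55.5472
Σ(R_m − R̄_m)² = 243.7143  ⇒  Var(R_m) = 243.7143 / 6 = 40.6191
β = Cov / Var(R_m) = 55.5472 / 40.6191 = 1.3675
MRP = 13.13% − 4.69% = 8.44%
E(R) = R_f + β × MRP = 4.69% + 1.3675 × 8.44% = 16.23%

16.23%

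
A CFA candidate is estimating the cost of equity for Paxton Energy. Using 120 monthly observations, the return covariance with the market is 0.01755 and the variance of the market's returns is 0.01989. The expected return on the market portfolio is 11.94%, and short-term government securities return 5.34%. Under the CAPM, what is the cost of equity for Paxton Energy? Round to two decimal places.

11.16%

β = Cov(R_i, R_m) / Var(R_m) = 0.01755 / 0.01989 = 0.8824
MRP = 11.94% − 5.34% = 6.60%
E(R) = R_f + β × MRP = 5.34% + 0.8824 × 6.60% = 11.16%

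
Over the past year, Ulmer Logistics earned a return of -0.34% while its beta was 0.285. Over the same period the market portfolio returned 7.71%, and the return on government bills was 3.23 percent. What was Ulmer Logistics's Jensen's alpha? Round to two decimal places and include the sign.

-4.85%

Market excess return = 7.71% − 3.23% = 4.48%
CAPM benchmark = R_f + β(R_m − R_f) = 3.23% + 0.285 × 4.48% = 4.50680%
α = actual − benchmark = -0.34% − 4.50680% = -4.85%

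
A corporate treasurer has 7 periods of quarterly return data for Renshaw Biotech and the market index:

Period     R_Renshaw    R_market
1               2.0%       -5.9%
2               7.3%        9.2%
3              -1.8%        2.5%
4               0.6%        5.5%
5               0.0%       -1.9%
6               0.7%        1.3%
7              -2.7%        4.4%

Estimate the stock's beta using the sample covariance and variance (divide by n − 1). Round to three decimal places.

0.203

Mean R_i = (2.0 + 7.3 − 1.8 + 0.6 + 0.0 + 0.7 − 2.7) / 7 = 0.8714%
Mean R_m = (-5.9 + 9.2 + 2.5 + 5.5 − 1.9 + 1.3 + 4.4) / 7 = 2.1571%
Σ(R_i − R̄_i)(R_m − R̄_m) = 30.0314  ⇒  Cov = 30.0314 / 6 = 5.0052
Σ(R_m − R̄_m)² = 148.0371  ⇒  Var(R_m) = 148.0371 / 6 = 24.6729
β = Cov / Var(R_m) = 5.0052 / 24.6729 = 0.2029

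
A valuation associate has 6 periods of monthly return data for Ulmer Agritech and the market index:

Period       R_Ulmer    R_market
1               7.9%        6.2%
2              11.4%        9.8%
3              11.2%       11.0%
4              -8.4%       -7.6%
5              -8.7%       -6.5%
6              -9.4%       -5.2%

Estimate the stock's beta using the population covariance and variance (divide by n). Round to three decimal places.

Mean R_i = (7.9 + 11.4 + 11.2 − 8.4 − 8.7 − 9.4) / 6 = 0.6667%
Mean R_m = (6.2 + 9.8 + 11.0 − 7.6 − 6.5 − 5.2) / 6 = 1.2833%
Σ(R_i − R̄_i)(R_m − R̄_m) = 448.0367  ⇒  Cov = 448.0367 / 6 = 74.6728
Σ(R_m − R̄_m)² = 372.6483  ⇒  Var(R_m) = 372.6483 / 6 = 62.1081
β = Cov / Var(R_m) = 74.6728 / 62.1081 = 1.2023

1.202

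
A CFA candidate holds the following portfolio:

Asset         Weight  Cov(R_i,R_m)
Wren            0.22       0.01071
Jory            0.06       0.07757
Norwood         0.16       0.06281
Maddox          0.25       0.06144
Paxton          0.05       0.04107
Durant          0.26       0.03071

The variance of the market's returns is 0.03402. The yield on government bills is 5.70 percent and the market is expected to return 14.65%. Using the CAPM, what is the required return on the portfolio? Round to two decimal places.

β_Wren = 0.01071 / 0.03402 = 0.3148
β_Jory = 0.07757 / 0.03402 = 2.2801
β_Norwood = 0.06281 / 0.03402 = 1.8463
β_Maddox = 0.06144 / 0.03402 = 1.8060
β_Paxton = 0.04107 / 0.03402 = 1.2072
β_Durant = 0.03071 / 0.03402 = 0.9027
β_P = Σ w_i β_i = 0.22×0.3148 + 0.06×2.2801 + 0.16×1.8463 + 0.25×1.8060 + 0.05×1.2072 + 0.26×0.9027 = 1.2480
MRP = 14.65% − 5.70% = 8.95%
E(R_P) = R_f + β_P × MRP = 5.70% + 1.2480 × 8.95% = 16.87%

16.87%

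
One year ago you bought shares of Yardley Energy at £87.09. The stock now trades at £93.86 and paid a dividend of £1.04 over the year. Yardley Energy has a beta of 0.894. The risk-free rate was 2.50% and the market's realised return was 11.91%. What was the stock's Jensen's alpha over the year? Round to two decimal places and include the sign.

Realised HPR = (P1 + D1 − P0) / P0 = (93.86 + 1.04 − 87.09) / 87.09 = 7.81 / 87.09 = 8.9677%
MRP = 11.91% − 2.50% = 9.41%
CAPM required = R_f + β·MRP = 2.50% + 0.894 × 9.41% = 10.91254%
α = realised − required = 8.9677% − 10.91254% = -1.94%

-1.94%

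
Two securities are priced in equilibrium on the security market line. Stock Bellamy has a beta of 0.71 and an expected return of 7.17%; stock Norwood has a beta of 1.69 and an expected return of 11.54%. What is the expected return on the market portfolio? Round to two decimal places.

Both satisfy E(R) = R_f + β·MRP, so the slope of the SML is
MRP = (11.54% − 7.17%) / (1.69 − 0.71) = 4.37% / 0.98 = 4.4592%
R_f = E(R_Bellamy) − β_Bellamy·MRP = 7.17% − 0.71 × 4.4592% = 4.0040%
E(R_m) = R_f + MRP = 4.0040% + 4.4592% = 8.46%

8.46%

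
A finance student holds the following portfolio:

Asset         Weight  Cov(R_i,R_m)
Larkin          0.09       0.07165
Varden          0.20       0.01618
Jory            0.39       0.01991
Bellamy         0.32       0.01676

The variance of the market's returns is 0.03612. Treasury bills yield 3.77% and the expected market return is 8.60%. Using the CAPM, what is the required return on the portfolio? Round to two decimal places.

β_Larkin = 0.07165 / 0.03612 = 1.9837
β_Varden = 0.01618 / 0.03612 = 0.4480
β_Jory = 0.01991 / 0.03612 = 0.5512
β_Bellamy = 0.01676 / 0.03612 = 0.4640
β_P = Σ w_i β_i = 0.09×1.9837 + 0.20×0.4480 + 0.39×0.5512 + 0.32×0.4640 = 0.6316
MRP = 8.60% − 3.77% = 4.83%
E(R_P) = R_f + β_P × MRP = 3.77% + 0.6316 × 4.83% = 6.82%

6.82%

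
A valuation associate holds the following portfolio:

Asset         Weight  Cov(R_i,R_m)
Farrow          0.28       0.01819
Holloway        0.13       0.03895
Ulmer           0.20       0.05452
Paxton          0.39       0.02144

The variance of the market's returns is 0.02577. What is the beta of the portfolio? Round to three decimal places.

β_Farrow = 0.01819 / 0.02577 = 0.7059
β_Holloway = 0.03895 / 0.02577 = 1.5114
β_Ulmer = 0.05452 / 0.02577 = 2.1156
β_Paxton = 0.02144 / 0.02577 = 0.8320
β_P = Σ w_i β_i = 0.28×0.7059 + 0.13×1.5114 + 0.20×2.1156 + 0.39×0.8320 = 1.1417

1.142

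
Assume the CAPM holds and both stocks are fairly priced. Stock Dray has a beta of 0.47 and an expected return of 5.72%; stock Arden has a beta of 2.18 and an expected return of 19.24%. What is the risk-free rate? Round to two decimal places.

Both satisfy E(R) = R_f + β·MRP, so the slope of the SML is
MRP = (19.24% − 5.72%) / (2.18 − 0.47) = 13.52% / 1.71 = 7.9064%
R_f = E(R_Dray) − β_Dray·MRP = 5.72% − 0.47 × 7.9064% = 2.0040%

2.00%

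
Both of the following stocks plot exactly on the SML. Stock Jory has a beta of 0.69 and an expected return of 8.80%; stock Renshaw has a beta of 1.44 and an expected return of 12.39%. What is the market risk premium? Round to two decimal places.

Both satisfy E(R) = R_f + β·MRP, so the slope of the SML is
MRP = (12.39% − 8.80%) / (1.44 − 0.69) = 3.59% / 0.75 = 4.7867%

4.79%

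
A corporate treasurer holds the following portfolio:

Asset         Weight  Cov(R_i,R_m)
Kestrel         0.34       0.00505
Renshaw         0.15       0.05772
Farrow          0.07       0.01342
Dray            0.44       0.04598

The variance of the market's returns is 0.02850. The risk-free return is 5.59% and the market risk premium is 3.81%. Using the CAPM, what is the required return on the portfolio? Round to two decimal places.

β_Kestrel = 0.00505 / 0.02850 = 0.1772
β_Renshaw = 0.05772 / 0.02850 = 2.0253
β_Farrow = 0.01342 / 0.02850 = 0.4709
β_Dray = 0.04598 / 0.02850 = 1.6133
β_P = Σ w_i β_i = 0.34×0.1772 + 0.15×2.0253 + 0.07×0.4709 + 0.44×1.6133 = 1.1069
E(R_P) = R_f + β_P × MRP = 5.59% + 1.1069 × 3.81% = 9.81%

9.81%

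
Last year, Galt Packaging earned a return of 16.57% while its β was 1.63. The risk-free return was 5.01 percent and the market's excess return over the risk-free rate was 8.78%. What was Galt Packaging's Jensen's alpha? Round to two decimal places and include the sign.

CAPM benchmark = R_f + β(R_m − R_f) = 5.01% + 1.63 × 8.78% = 19.3214%
α = actual − benchmark = 16.57% − 19.3214% = -2.75%

-2.75%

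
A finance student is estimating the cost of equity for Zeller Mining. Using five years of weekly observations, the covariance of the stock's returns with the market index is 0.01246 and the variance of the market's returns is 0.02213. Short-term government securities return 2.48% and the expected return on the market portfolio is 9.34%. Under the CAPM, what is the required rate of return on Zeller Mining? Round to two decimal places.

β = Cov(R_i, R_m) / Var(R_m) = 0.01246 / 0.02213 = 0.5630
MRP = 9.34% − 2.48% = 6.86%
E(R) = R_f + β × MRP = 2.48% + 0.5630 × 6.86% = 6.34%

6.34%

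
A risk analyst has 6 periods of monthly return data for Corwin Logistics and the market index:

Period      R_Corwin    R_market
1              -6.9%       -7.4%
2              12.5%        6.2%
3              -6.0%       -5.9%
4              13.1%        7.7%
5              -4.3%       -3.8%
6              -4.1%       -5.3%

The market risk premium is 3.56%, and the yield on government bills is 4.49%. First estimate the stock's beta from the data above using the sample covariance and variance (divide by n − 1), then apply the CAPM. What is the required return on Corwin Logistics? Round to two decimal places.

9.54%

Mean R_i = (-6.9 + 12.5 − 6.0 + 13.1 − 4.3 − 4.1) / 6 = 0.7167%
Mean R_m = (-7.4 + 6.2 − 5.9 + 7.7 − 3.8 − 5.3) / 6 = -1.4167%
Σ(R_i − R̄_i)(R_m − R̄_m) = 308.9917  ⇒  Cov = 308.9917 / 5 = 61.7983
Σ(R_m − R̄_m)² = 217.7883  ⇒  Var(R_m) = 217.7883 / 5 = 43.5577
β = Cov / Var(R_m) = 61.7983 / 43.5577 = 1.4188
E(R) = R_f + β × MRP = 4.49% + 1.4188 × 3.56% = 9.54%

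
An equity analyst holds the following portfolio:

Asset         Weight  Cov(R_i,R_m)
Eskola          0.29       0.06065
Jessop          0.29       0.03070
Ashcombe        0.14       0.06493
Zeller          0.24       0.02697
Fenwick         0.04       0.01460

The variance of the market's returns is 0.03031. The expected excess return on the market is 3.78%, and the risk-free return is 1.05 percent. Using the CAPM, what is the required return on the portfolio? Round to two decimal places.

6.37%

β_Eskola = 0.06065 / 0.03031 = 2.0010
β_Jessop = 0.03070 / 0.03031 = 1.0129
β_Ashcombe = 0.06493 / 0.03031 = 2.1422
β_Zeller = 0.02697 / 0.03031 = 0.8898
β_Fenwick = 0.01460 / 0.03031 = 0.4817
β_P = Σ w_i β_i = 0.29×2.0010 + 0.29×1.0129 + 0.14×2.1422 + 0.24×0.8898 + 0.04×0.4817 = 1.4068
E(R_P) = R_f + β_P × MRP = 1.05% + 1.4068 × 3.78% = 6.37%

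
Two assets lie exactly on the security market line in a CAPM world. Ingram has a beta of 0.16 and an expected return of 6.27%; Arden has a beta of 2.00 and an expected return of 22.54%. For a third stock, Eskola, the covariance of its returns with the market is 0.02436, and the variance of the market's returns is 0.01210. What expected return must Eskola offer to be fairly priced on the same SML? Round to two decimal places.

22.66%

MRP = (22.54% − 6.27%) / (2.00 − 0.16) = 8.8424%
R_f = 6.27% − 0.16 × 8.8424% = 4.8552%
β_Eskola = Cov / Var(R_m) = 0.02436 / 0.01210 = 2.0132
E(R_Eskola) = R_f + β × MRP = 4.8552% + 2.0132 × 8.8424% = 22.66%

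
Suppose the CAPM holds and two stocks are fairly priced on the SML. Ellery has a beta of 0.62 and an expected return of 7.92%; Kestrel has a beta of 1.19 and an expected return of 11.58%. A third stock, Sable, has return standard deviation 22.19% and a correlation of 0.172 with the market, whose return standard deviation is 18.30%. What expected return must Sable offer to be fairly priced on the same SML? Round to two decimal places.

5.28%

MRP = (11.58% − 7.92%) / (1.19 − 0.62) = 6.4211%
R_f = 7.92% − 0.62 × 6.4211% = 3.9389%
β_Sable = ρ·σ_i/σ_m = 0.172 × 22.19 / 18.30 = 0.2086
E(R_Sable) = R_f + β × MRP = 3.9389% + 0.2086 × 6.4211% = 5.28%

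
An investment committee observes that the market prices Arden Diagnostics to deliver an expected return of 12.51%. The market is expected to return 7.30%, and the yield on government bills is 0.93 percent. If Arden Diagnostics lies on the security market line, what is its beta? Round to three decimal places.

1.818

MRP = 7.30% − 0.93% = 6.37%
β = (E(R) − R_f) / MRP = (12.51% − 0.93%) / 6.37% = 11.58% / 6.37% = 1.818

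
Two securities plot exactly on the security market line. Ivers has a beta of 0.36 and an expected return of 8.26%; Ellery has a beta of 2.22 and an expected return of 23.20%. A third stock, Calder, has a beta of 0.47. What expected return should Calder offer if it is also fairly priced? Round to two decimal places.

MRP (SML slope) = (23.20% − 8.26%) / (2.22 − 0.36) = 14.94% / 1.86 = 8.0323%
R_f (intercept) = 8.26% − 0.36 × 8.0323% = 5.3684%
E(R_Calder) = R_f + β × MRP = 5.3684% + 0.47 × 8.0323% = 9.14%

9.14%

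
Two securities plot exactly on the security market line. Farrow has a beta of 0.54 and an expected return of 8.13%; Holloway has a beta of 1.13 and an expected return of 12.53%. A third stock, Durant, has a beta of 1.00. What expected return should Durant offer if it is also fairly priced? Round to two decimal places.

11.56%

MRP (SML slope) = (12.53% − 8.13%) / (1.13 − 0.54) = 4.40% / 0.59 = 7.4576%
R_f (intercept) = 8.13% − 0.54 × 7.4576% = 4.1029%
E(R_Durant) = R_f + β × MRP = 4.1029% + 1.00 × 7.4576% = 11.56%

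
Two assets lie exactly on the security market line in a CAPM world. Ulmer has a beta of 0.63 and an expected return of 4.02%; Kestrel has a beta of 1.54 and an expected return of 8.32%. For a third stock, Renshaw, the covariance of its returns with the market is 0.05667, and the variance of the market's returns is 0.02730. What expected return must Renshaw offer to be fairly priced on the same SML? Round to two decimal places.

MRP = (8.32% − 4.02%) / (1.54 − 0.63) = 4.7253%
R_f = 4.02% − 0.63 × 4.7253% = 1.0431%
β_Renshaw = Cov / Var(R_m) = 0.05667 / 0.02730 = 2.0758
E(R_Renshaw) = R_f + β × MRP = 1.0431% + 2.0758 × 4.7253% = 10.85%

10.85%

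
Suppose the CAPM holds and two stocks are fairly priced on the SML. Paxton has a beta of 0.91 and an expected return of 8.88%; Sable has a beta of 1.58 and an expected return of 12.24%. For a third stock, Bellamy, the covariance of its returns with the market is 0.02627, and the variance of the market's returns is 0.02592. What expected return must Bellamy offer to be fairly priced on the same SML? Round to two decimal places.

MRP = (12.24% − 8.88%) / (1.58 − 0.91) = 5.0149%
R_f = 8.88% − 0.91 × 5.0149% = 4.3164%
β_Bellamy = Cov / Var(R_m) = 0.02627 / 0.02592 = 1.0135
E(R_Bellamy) = R_f + β × MRP = 4.3164% + 1.0135 × 5.0149% = 9.40%

9.40%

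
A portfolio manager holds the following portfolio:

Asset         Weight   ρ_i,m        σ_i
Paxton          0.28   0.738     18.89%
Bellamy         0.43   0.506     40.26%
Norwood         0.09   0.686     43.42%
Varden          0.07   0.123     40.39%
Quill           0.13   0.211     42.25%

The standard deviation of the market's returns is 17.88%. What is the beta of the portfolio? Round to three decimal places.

β_Paxton = 0.738 × 18.89% / 17.88% = 0.7797
β_Bellamy = 0.506 × 40.26% / 17.88% = 1.1393
β_Norwood = 0.686 × 43.42% / 17.88% = 1.6659
β_Varden = 0.123 × 40.39% / 17.88% = 0.2779
β_Quill = 0.211 × 42.25% / 17.88% = 0.4986
β_P = Σ w_i β_i = 0.28×0.7797 + 0.43×1.1393 + 0.09×1.6659 + 0.07×0.2779 + 0.13×0.4986 = 0.9424

0.942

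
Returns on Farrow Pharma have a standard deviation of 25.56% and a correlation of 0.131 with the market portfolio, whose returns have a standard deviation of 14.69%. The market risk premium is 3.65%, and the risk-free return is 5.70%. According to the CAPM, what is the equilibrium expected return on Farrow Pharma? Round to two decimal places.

β = ρ × σ_i / σ_m = 0.131 × 25.56% / 14.69% = 0.2279
E(R) = 5.70% + 0.2279 × 3.65% = 6.53%

6.53%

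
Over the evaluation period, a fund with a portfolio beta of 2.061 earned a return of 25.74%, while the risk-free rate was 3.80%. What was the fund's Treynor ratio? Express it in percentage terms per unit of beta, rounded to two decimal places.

10.65%

Treynor = (R_P − R_f) / β_P = (25.74% − 3.80%) / 2.0610 = 21.94% / 2.0610 = 10.65%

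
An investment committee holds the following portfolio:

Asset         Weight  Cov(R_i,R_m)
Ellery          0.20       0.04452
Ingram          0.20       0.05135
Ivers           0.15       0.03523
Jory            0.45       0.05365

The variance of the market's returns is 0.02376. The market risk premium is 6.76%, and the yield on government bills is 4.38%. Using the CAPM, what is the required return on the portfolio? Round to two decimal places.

18.21%

β_Ellery = 0.04452 / 0.02376 = 1.8737
β_Ingram = 0.05135 / 0.02376 = 2.1612
β_Ivers = 0.03523 / 0.02376 = 1.4827
β_Jory = 0.05365 / 0.02376 = 2.2580
β_P = Σ w_i β_i = 0.20×1.8737 + 0.20×2.1612 + 0.15×1.4827 + 0.45×2.2580 = 2.0455
E(R_P) = R_f + β_P × MRP = 4.38% + 2.0455 × 6.76% = 18.21%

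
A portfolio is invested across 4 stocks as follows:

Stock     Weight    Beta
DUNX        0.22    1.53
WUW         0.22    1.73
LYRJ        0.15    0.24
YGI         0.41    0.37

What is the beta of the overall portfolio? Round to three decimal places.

β_P = Σ w_i β_i = 0.22×1.53 + 0.22×1.73 + 0.15×0.24 + 0.41×0.37 = 0.9049

0.905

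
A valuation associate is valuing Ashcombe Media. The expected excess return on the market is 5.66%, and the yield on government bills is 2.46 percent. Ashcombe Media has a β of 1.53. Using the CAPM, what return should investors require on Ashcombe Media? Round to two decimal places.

E(R) = R_f + β × MRP = 2.46% + 1.53 × 5.66% = 11.12%

11.12%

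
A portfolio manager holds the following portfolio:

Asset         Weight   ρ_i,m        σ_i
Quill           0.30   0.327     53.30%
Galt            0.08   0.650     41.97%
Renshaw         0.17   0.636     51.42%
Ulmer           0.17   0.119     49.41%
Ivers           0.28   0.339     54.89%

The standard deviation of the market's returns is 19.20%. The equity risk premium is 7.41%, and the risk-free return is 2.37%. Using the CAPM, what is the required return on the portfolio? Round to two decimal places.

9.77%

β_Quill = 0.327 × 53.30% / 19.20% = 0.9078
β_Galt = 0.650 × 41.97% / 19.20% = 1.4209
β_Renshaw = 0.636 × 51.42% / 19.20% = 1.7033
β_Ulmer = 0.119 × 49.41% / 19.20% = 0.3062
β_Ivers = 0.339 × 54.89% / 19.20% = 0.9692
β_P = Σ w_i β_i = 0.30×0.9078 + 0.08×1.4209 + 0.17×1.7033 + 0.17×0.3062 + 0.28×0.9692 = 0.9990
E(R_P) = R_f + β_P × MRP = 2.37% + 0.9990 × 7.41% = 9.77%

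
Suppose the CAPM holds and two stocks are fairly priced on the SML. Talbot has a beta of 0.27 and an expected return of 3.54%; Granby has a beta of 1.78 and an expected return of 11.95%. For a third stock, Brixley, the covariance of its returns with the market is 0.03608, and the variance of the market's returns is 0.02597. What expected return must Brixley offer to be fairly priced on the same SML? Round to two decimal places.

MRP = (11.95% − 3.54%) / (1.78 − 0.27) = 5.5695%
R_f = 3.54% − 0.27 × 5.5695% = 2.0362%
β_Brixley = Cov / Var(R_m) = 0.03608 / 0.02597 = 1.3893
E(R_Brixley) = R_f + β × MRP = 2.0362% + 1.3893 × 5.5695% = 9.77%

9.77%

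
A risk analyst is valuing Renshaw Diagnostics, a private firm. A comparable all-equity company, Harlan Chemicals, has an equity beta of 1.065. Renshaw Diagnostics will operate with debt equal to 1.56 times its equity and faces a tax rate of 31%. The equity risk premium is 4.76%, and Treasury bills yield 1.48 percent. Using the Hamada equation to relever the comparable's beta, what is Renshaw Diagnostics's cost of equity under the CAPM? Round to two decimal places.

β_L = β_U × [1 + (1 − t)(D/E)] = 1.065 × [1 + (1 − 0.31) × 1.56]
    = 1.065 × [1 + 0.69 × 1.56] = 1.065 × 2.0764 = 2.2114
E(R) = R_f + β_L × MRP = 1.48% + 2.2114 × 4.76% = 12.01%

12.01%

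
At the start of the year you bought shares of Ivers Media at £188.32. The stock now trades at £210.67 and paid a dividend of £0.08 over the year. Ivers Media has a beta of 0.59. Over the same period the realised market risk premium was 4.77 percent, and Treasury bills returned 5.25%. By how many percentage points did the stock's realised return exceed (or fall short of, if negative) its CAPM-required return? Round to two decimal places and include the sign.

Realised HPR = (P1 + D1 − P0) / P0 = (210.67 + 0.08 − 188.32) / 188.32 = 22.43 / 188.32 = 11.9106%
CAPM required = R_f + β·MRP = 5.25% + 0.59 × 4.77% = 8.0643%
α = realised − required = 11.9106% − 8.0643% = +3.85%

+3.85%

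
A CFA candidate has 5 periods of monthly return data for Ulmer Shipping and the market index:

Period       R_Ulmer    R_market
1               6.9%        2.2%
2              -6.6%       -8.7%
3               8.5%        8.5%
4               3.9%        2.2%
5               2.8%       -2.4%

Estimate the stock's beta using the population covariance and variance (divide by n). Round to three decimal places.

Mean R_i = (6.9 − 6.6 + 8.5 + 3.9 + 2.8) / 5 = 3.1000%
Mean R_m = (2.2 − 8.7 + 8.5 + 2.2 − 2.4) / 5 = 0.3600%
Σ(R_i − R̄_i)(R_m − R̄_m) = 141.1300  ⇒  Cov = 141.1300 / 5 = 28.2260
Σ(R_m − R̄_m)² = 162.7320  ⇒  Var(R_m) = 162.7320 / 5 = 32.5464
β = Cov / Var(R_m) = 28.2260 / 32.5464 = 0.8673

0.867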